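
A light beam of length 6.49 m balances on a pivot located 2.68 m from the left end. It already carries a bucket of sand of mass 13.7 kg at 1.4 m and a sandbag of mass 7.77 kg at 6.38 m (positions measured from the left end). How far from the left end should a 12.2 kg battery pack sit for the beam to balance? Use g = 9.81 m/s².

x ≈ 1.76 m from the left end

About the pivot (at 2.68 m from the left end):
Bucket of sand: 13.7 × 9.81 = 134.4 N down at 1.4 m → arm 1.28 m, τ = 134.4 × 1.28 = 172 N·m counterclockwise.
Sandbag: 7.77 × 9.81 = 76.22 N down at 6.38 m → arm 3.7 m, τ = 76.22 × 3.7 = 282 N·m clockwise.
Net moment of existing loads = 110 N·m clockwise.
The battery pack weighs 12.2 × 9.81 = 119.7 N and must supply an equal counterclockwise moment, so its lever arm about the pivot is 110 / 119.7 = 0.919 m.
That puts it at 2.68 − 0.919 = 1.76 m from the left end.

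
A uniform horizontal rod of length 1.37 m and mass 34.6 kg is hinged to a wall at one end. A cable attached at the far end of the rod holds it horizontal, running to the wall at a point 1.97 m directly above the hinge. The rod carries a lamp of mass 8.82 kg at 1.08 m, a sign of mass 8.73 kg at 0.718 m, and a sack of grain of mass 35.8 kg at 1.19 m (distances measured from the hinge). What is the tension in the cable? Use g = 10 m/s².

Sum moments about the hinge (the unknown hinge reaction has zero arm there).
Beam weight: 34.6 × 10 = 346 N down at 0.685 m → arm 0.685 m, τ = 346 × 0.685 = 237 N·m clockwise.
Lamp: 8.82 × 10 = 88.2 N down at 1.08 m → arm 1.08 m, τ = 88.2 × 1.08 = 95.26 N·m clockwise.
Sign: 8.73 × 10 = 87.3 N down at 0.718 m → arm 0.718 m, τ = 87.3 × 0.718 = 62.68 N·m clockwise.
Sack of grain: 35.8 × 10 = 358 N down at 1.19 m → arm 1.19 m, τ = 358 × 1.19 = 426 N·m clockwise.
Total clockwise load moment = 820.9 N·m.
The cable tension T acts at 1.37 m; only its component perpendicular to the rod, T sinθ, produces torque. sinθ = h/√(h²+d²) = 1.97/√(1.97²+1.37²) = 0.821.
Setting net torque to zero: T × 1.37 × 0.821 = 820.9 → T = 820.9 / 1.125 = 730 N.

T ≈ 730 N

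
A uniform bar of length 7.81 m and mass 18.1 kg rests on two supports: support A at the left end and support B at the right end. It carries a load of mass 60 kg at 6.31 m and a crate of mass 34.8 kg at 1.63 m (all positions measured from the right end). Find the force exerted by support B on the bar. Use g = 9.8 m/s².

R_B ≈ 471 N

Choose support A as the axis so its reaction then has zero moment arm.
Beam weight: 18.1 × 9.8 = 177.4 N down at 3.905 m → arm 3.905 m, τ = 177.4 × 3.905 = 692.7 N·m clockwise.
Load: 60 × 9.8 = 588 N down at 6.31 m → arm 1.5 m, τ = 588 × 1.5 = 882 N·m clockwise.
Crate: 34.8 × 9.8 = 341 N down at 1.63 m → arm 6.18 m, τ = 341 × 6.18 = 2107 N·m clockwise.
Net load moment about support A = 3682 N·m clockwise.
Reaction R at support B is upward at 0 m, arm 7.81 m → moment R × 7.81 counterclockwise.
Balancing moments: R × 7.81 = 3682, giving R = 471 N.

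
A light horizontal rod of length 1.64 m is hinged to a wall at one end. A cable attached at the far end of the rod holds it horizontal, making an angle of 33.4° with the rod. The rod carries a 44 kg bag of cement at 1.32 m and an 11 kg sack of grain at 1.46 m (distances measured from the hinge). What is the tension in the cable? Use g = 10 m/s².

About the hinge:
Bag of cement: 44 × 10 = 440 N down at 1.32 m → arm 1.32 m, τ = 440 × 1.32 = 580.8 N·m clockwise.
Sack of grain: 11 × 10 = 110 N down at 1.46 m → arm 1.46 m, τ = 110 × 1.46 = 160.6 N·m clockwise.
Total clockwise load moment = 741.4 N·m.
The cable tension T acts at 1.64 m; only its component perpendicular to the rod, T sinθ, produces torque. sin 33.4° = 0.5505.
Setting net torque to zero: T × 1.64 × 0.5505 = 741.4 → T = 741.4 / 0.9028 = 821 N.

T ≈ 821 N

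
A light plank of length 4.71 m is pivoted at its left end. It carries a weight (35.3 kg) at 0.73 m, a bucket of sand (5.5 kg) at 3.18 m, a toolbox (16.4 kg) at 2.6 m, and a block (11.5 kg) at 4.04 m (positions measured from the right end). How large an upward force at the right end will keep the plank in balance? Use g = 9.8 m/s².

F ≈ 398 N

Choose the left end as the axis so the unknown pivot reaction has zero arm there.
Weight: 35.3 × 9.8 = 345.9 N down at 0.73 m → arm 3.98 m, τ = 345.9 × 3.98 = 1377 N·m clockwise.
Bucket of sand: 5.5 × 9.8 = 53.9 N down at 3.18 m → arm 1.53 m, τ = 53.9 × 1.53 = 82.47 N·m clockwise.
Toolbox: 16.4 × 9.8 = 160.7 N down at 2.6 m → arm 2.11 m, τ = 160.7 × 2.11 = 339.1 N·m clockwise.
Block: 11.5 × 9.8 = 112.7 N down at 4.04 m → arm 0.67 m, τ = 112.7 × 0.67 = 75.51 N·m clockwise.
Net moment of the loads = 1874 N·m clockwise.
The upward force F acts at the right end, arm 4.71 m, giving F × 4.71 counterclockwise.
For rotational equilibrium, F × 4.71 = 1874, so F = 1874 / 4.71 = 398 N.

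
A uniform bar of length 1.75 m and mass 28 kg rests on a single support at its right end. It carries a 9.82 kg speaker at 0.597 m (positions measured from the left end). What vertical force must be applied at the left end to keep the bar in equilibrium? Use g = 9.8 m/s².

F ≈ 201 N

Taking torques about the right end:
Beam weight: 28 × 9.8 = 274.4 N down at 0.875 m → arm 0.875 m, τ = 274.4 × 0.875 = 240.1 N·m counterclockwise.
Speaker: 9.82 × 9.8 = 96.24 N down at 0.597 m → arm 1.153 m, τ = 96.24 × 1.153 = 111 N·m counterclockwise.
Net moment of the loads = 351.1 N·m counterclockwise.
The upward force F acts at the left end, arm 1.75 m, giving F × 1.75 clockwise.
Balancing moments: F × 1.75 = 351.1, giving F = 351.1 / 1.75 = 201 N.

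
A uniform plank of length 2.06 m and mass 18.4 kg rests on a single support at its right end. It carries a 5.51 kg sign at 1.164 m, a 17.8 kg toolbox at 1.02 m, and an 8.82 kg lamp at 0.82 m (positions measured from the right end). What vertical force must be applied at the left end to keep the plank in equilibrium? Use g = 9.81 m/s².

F ≈ 242 N

Taking torques about the right end:
Beam weight: 18.4 × 9.81 = 180.5 N down at 1.03 m → arm 1.03 m, τ = 180.5 × 1.03 = 185.9 N·m counterclockwise.
Sign: 5.51 × 9.81 = 54.05 N down at 1.164 m → arm 1.164 m, τ = 54.05 × 1.164 = 62.91 N·m counterclockwise.
Toolbox: 17.8 × 9.81 = 174.6 N down at 1.02 m → arm 1.02 m, τ = 174.6 × 1.02 = 178.1 N·m counterclockwise.
Lamp: 8.82 × 9.81 = 86.52 N down at 0.82 m → arm 0.82 m, τ = 86.52 × 0.82 = 70.95 N·m counterclockwise.
Net moment of the loads = 497.9 N·m counterclockwise.
The upward force F acts at the left end, arm 2.06 m, giving F × 2.06 clockwise.
Στ = 0 ⇒ F × 2.06 = 497.9 ⇒ F = 497.9 / 2.06 = 242 N.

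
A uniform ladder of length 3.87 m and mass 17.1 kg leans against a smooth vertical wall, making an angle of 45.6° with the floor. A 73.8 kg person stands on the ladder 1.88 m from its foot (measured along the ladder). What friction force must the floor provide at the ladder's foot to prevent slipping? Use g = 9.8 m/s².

f ≈ 426 N

Take moments about the foot of the ladder.
Ladder weight 17.1×9.8 = 167.6 N acts at 1.935 m along the ladder; its horizontal arm is 1.935·cos45.6° = 1.354 m → τ = 226.9 N·m clockwise.
Person: 73.8×9.8 = 723.2 N at 1.88 m → arm 1.315 m → τ = 951 N·m clockwise.
Wall normal N acts horizontally at the top; its moment arm is the height L sinθ = 3.87·sin45.6° = 2.765 m, counterclockwise.
For rotational equilibrium, N × 2.765 = 1178, so N = 426 N.
ΣFx = 0: friction at the foot balances the wall's push, so f = N_wall = 426 N.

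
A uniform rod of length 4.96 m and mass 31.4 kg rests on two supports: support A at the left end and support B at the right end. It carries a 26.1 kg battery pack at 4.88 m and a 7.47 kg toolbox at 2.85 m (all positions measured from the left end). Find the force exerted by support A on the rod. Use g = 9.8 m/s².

R_A ≈ 189 N

About support B:
Beam weight: 31.4 × 9.8 = 307.7 N down at 2.48 m → arm 2.48 m, τ = 307.7 × 2.48 = 763.1 N·m counterclockwise.
Battery pack: 26.1 × 9.8 = 255.8 N down at 4.88 m → arm 0.08 m, τ = 255.8 × 0.08 = 20.46 N·m counterclockwise.
Toolbox: 7.47 × 9.8 = 73.21 N down at 2.85 m → arm 2.11 m, τ = 73.21 × 2.11 = 154.5 N·m counterclockwise.
Net load moment about support B = 938.1 N·m counterclockwise.
Reaction R at support A is upward at 0 m, arm 4.96 m → moment R × 4.96 clockwise.
For rotational equilibrium, R × 4.96 = 938.1, so R = 189 N.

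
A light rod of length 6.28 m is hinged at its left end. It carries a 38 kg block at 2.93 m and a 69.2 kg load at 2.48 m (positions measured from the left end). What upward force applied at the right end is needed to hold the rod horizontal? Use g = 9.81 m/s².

Sum moments about the left end (the unknown pivot reaction has zero arm there).
Block: 38 × 9.81 = 372.8 N down at 2.93 m → arm 2.93 m, τ = 372.8 × 2.93 = 1092 N·m clockwise.
Load: 69.2 × 9.81 = 678.9 N down at 2.48 m → arm 2.48 m, τ = 678.9 × 2.48 = 1684 N·m clockwise.
Net moment of the loads = 2776 N·m clockwise.
The upward force F acts at the right end, arm 6.28 m, giving F × 6.28 counterclockwise.
Balancing moments: F × 6.28 = 2776, giving F = 2776 / 6.28 = 442 N.

F ≈ 442 N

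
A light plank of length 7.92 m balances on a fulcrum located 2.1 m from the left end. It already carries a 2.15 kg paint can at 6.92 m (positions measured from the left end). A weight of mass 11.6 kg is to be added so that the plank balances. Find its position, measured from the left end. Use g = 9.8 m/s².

Sum moments about the fulcrum (at 2.1 m from the left end) (the support reaction has zero arm there).
Paint can: 2.15 × 9.8 = 21.07 N down at 6.92 m → arm 4.82 m, τ = 21.07 × 4.82 = 101.6 N·m clockwise.
Net moment of existing loads = 101.6 N·m clockwise.
The weight weighs 11.6 × 9.8 = 113.7 N and must supply an equal counterclockwise moment, so its lever arm about the fulcrum is 101.6 / 113.7 = 0.894 m.
That puts it at 2.1 − 0.894 = 1.21 m from the left end.

x ≈ 1.21 m from the left end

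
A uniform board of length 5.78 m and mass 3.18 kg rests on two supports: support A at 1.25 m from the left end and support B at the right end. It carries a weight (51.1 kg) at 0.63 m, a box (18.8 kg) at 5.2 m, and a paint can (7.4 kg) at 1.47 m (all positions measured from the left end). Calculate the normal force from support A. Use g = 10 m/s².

R_A ≈ 696 N

About support B:
Beam weight: 3.18 × 10 = 31.8 N down at 2.89 m → arm 2.89 m, τ = 31.8 × 2.89 = 91.9 N·m counterclockwise.
Weight: 51.1 × 10 = 511 N down at 0.63 m → arm 5.15 m, τ = 511 × 5.15 = 2632 N·m counterclockwise.
Box: 18.8 × 10 = 188 N down at 5.2 m → arm 0.58 m, τ = 188 × 0.58 = 109 N·m counterclockwise.
Paint can: 7.4 × 10 = 74 N down at 1.47 m → arm 4.31 m, τ = 74 × 4.31 = 318.9 N·m counterclockwise.
Net load moment about support B = 3152 N·m counterclockwise.
Reaction R at support A is upward at 1.25 m, arm 4.53 m → moment R × 4.53 clockwise.
Στ = 0 ⇒ R × 4.53 = 3152 ⇒ R = 696 N.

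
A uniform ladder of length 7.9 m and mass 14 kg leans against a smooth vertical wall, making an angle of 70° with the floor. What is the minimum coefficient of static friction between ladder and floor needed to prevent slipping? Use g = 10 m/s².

Take moments about the foot of the ladder.
Ladder weight 14×10 = 140 N acts at 3.95 m along the ladder; its horizontal arm is 3.95·cos70° = 1.351 m → τ = 189.1 N·m clockwise.
Wall normal N acts horizontally at the top; its moment arm is the height L sinθ = 7.9·sin70° = 7.424 m, counterclockwise.
Setting net torque to zero: N × 7.424 = 189.1 → N = 25.47 N.
ΣFx = 0 ⇒ f = N_wall = 25.47 N. ΣFy = 0 ⇒ N_floor = 140 N.
μ_min = f / N_floor = 25.47 / 140 = 0.182.

μ_min ≈ 0.182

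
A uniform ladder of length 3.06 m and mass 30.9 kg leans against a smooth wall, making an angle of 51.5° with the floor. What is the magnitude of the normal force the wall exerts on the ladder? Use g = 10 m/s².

N_wall ≈ 123 N

Choose the foot of the ladder as the axis so the floor normal and friction both act there and drop out.
Ladder weight 30.9×10 = 309 N acts at 1.53 m along the ladder; its horizontal arm is 1.53·cos51.5° = 0.9524 m → τ = 294.3 N·m clockwise.
Wall normal N acts horizontally at the top; its moment arm is the height L sinθ = 3.06·sin51.5° = 2.395 m, counterclockwise.
Balancing moments: N × 2.395 = 294.3, giving N = 123 N.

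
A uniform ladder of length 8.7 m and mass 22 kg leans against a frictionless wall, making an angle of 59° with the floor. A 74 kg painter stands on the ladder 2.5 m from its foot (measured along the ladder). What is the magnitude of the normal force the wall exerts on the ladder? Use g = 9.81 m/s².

N_wall ≈ 190 N

Take moments about the foot of the ladder.
Ladder weight 22×9.81 = 215.8 N acts at 4.35 m along the ladder; its horizontal arm is 4.35·cos59° = 2.24 m → τ = 483.4 N·m clockwise.
Painter: 74×9.81 = 725.9 N at 2.5 m → arm 1.288 m → τ = 935 N·m clockwise.
Wall normal N acts horizontally at the top; its moment arm is the height L sinθ = 8.7·sin59° = 7.457 m, counterclockwise.
Balancing moments: N × 7.457 = 1418, giving N = 190 N.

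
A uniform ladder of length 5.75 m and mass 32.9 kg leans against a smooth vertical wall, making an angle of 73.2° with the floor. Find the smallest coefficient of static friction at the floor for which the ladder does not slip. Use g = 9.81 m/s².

μ_min ≈ 0.151

Take moments about the foot of the ladder.
Ladder weight 32.9×9.81 = 322.7 N acts at 2.875 m along the ladder; its horizontal arm is 2.875·cos73.2° = 0.831 m → τ = 268.2 N·m clockwise.
Wall normal N acts horizontally at the top; its moment arm is the height L sinθ = 5.75·sin73.2° = 5.505 m, counterclockwise.
Balancing moments: N × 5.505 = 268.2, giving N = 48.72 N.
ΣFx = 0 ⇒ f = N_wall = 48.72 N. ΣFy = 0 ⇒ N_floor = 322.7 N.
μ_min = f / N_floor = 48.72 / 322.7 = 0.151.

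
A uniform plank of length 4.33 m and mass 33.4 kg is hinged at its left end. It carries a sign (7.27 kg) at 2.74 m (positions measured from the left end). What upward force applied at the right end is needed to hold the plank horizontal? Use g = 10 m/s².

F ≈ 213 N

About the left end:
Beam weight: 33.4 × 10 = 334 N down at 2.165 m → arm 2.165 m, τ = 334 × 2.165 = 723.1 N·m clockwise.
Sign: 7.27 × 10 = 72.7 N down at 2.74 m → arm 2.74 m, τ = 72.7 × 2.74 = 199.2 N·m clockwise.
Net moment of the loads = 922.3 N·m clockwise.
The upward force F acts at the right end, arm 4.33 m, giving F × 4.33 counterclockwise.
Balancing moments: F × 4.33 = 922.3, giving F = 922.3 / 4.33 = 213 N.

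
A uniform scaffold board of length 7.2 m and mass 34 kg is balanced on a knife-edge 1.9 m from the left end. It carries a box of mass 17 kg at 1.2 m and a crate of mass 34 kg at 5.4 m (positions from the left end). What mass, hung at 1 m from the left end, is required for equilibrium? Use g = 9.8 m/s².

Sum moments about the knife-edge (at 1.9 m from the left end) (the support reaction has zero arm there).
Beam weight: 34 × 9.8 = 333.2 N down at 3.6 m → arm 1.7 m, τ = 333.2 × 1.7 = 566.4 N·m clockwise.
Box: 17 × 9.8 = 166.6 N down at 1.2 m → arm 0.7 m, τ = 166.6 × 0.7 = 116.6 N·m counterclockwise.
Crate: 34 × 9.8 = 333.2 N down at 5.4 m → arm 3.5 m, τ = 333.2 × 3.5 = 1166 N·m clockwise.
Net moment of known loads = 1616 N·m clockwise.
An unknown mass m at 1 m has arm 0.9 m; its moment is m·g·0.9 counterclockwise.
For rotational equilibrium, m × 9.8 × 0.9 = 1616, so m = 1616 / (9.8 × 0.9) = 183 kg.

m ≈ 183 kg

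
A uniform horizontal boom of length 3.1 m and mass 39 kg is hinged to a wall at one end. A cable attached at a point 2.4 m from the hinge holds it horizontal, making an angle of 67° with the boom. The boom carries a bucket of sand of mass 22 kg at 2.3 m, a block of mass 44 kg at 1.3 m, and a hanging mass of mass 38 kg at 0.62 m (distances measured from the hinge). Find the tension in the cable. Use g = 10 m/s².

Sum moments about the hinge (the unknown hinge reaction has zero arm there).
Beam weight: 39 × 10 = 390 N down at 1.55 m → arm 1.55 m, τ = 390 × 1.55 = 604.5 N·m clockwise.
Bucket of sand: 22 × 10 = 220 N down at 2.3 m → arm 2.3 m, τ = 220 × 2.3 = 506 N·m clockwise.
Block: 44 × 10 = 440 N down at 1.3 m → arm 1.3 m, τ = 440 × 1.3 = 572 N·m clockwise.
Hanging mass: 38 × 10 = 380 N down at 0.62 m → arm 0.62 m, τ = 380 × 0.62 = 235.6 N·m clockwise.
Total clockwise load moment = 1918 N·m.
The cable tension T acts at 2.4 m; only its component perpendicular to the boom, T sinθ, produces torque. sin 67° = 0.9205.
Στ = 0 ⇒ T × 2.4 × 0.9205 = 1918 ⇒ T = 1918 / 2.209 = 868 N.

T ≈ 868 N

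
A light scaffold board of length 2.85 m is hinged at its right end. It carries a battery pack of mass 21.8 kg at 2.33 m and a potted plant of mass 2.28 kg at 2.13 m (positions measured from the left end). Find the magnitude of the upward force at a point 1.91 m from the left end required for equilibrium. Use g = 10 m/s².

Taking torques about the right end:
Battery pack: 21.8 × 10 = 218 N down at 2.33 m → arm 0.52 m, τ = 218 × 0.52 = 113.4 N·m counterclockwise.
Potted plant: 2.28 × 10 = 22.8 N down at 2.13 m → arm 0.72 m, τ = 22.8 × 0.72 = 16.42 N·m counterclockwise.
Net moment of the loads = 129.8 N·m counterclockwise.
The upward force F acts at a point 1.91 m from the left end, arm 0.94 m, giving F × 0.94 clockwise.
Στ = 0 ⇒ F × 0.94 = 129.8 ⇒ F = 129.8 / 0.94 = 138 N.

F ≈ 138 N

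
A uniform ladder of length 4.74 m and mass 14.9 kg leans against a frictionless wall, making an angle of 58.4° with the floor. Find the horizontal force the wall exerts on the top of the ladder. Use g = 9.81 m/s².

N_wall ≈ 45 N

About the foot of the ladder:
Ladder weight 14.9×9.81 = 146.2 N acts at 2.37 m along the ladder; its horizontal arm is 2.37·cos58.4° = 1.242 m → τ = 181.6 N·m clockwise.
Wall normal N acts horizontally at the top; its moment arm is the height L sinθ = 4.74·sin58.4° = 4.037 m, counterclockwise.
Setting net torque to zero: N × 4.037 = 181.6 → N = 45 N.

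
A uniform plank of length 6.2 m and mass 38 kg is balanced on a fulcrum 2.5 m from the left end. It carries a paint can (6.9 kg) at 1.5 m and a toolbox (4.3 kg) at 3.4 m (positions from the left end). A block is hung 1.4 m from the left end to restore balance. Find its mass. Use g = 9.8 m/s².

Taking torques about the fulcrum (at 2.5 m from the left end):
Beam weight: 38 × 9.8 = 372.4 N down at 3.1 m → arm 0.6 m, τ = 372.4 × 0.6 = 223.4 N·m clockwise.
Paint can: 6.9 × 9.8 = 67.62 N down at 1.5 m → arm 1 m, τ = 67.62 × 1 = 67.62 N·m counterclockwise.
Toolbox: 4.3 × 9.8 = 42.14 N down at 3.4 m → arm 0.9 m, τ = 42.14 × 0.9 = 37.93 N·m clockwise.
Net moment of known loads = 193.7 N·m clockwise.
An unknown mass m at 1.4 m has arm 1.1 m; its moment is m·g·1.1 counterclockwise.
Balancing moments: m × 9.8 × 1.1 = 193.7, giving m = 193.7 / (9.8 × 1.1) = 18 kg.

m ≈ 18 kg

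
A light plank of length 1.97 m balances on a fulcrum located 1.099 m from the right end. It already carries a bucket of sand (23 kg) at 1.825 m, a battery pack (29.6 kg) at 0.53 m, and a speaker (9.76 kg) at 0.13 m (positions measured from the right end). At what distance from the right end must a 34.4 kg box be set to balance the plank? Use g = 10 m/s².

x ≈ 1.38 m from the right end

Taking torques about the fulcrum (at 1.099 m from the right end):
Bucket of sand: 23 × 10 = 230 N down at 1.825 m → arm 0.726 m, τ = 230 × 0.726 = 167 N·m counterclockwise.
Battery pack: 29.6 × 10 = 296 N down at 0.53 m → arm 0.569 m, τ = 296 × 0.569 = 168.4 N·m clockwise.
Speaker: 9.76 × 10 = 97.6 N down at 0.13 m → arm 0.969 m, τ = 97.6 × 0.969 = 94.57 N·m clockwise.
Net moment of existing loads = 95.97 N·m clockwise.
The box weighs 34.4 × 10 = 344 N and must supply an equal counterclockwise moment, so its lever arm about the fulcrum is 95.97 / 344 = 0.279 m.
That puts it at 1.099 + 0.279 = 1.38 m from the right end.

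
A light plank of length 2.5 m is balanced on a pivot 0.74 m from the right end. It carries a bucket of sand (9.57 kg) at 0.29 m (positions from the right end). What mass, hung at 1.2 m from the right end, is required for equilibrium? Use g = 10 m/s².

Choose the pivot (at 0.74 m from the right end) as the axis so the support reaction has zero arm there.
Bucket of sand: 9.57 × 10 = 95.7 N down at 0.29 m → arm 0.45 m, τ = 95.7 × 0.45 = 43.07 N·m clockwise.
Net moment of known loads = 43.07 N·m clockwise.
An unknown mass m at 1.2 m has arm 0.46 m; its moment is m·g·0.46 counterclockwise.
Setting net torque to zero: m × 10 × 0.46 = 43.07 → m = 43.07 / (10 × 0.46) = 9.36 kg.

m ≈ 9.36 kg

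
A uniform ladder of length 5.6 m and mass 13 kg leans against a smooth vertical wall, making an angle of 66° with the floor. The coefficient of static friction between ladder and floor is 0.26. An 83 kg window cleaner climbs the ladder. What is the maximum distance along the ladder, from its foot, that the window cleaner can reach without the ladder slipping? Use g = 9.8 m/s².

Sum moments about the foot of the ladder (the floor normal and friction both act there and drop out).
Ladder weight 13×9.8 = 127.4 N acts at 2.8 m along the ladder; its horizontal arm is 2.8·cos66° = 1.139 m → τ = 145.1 N·m clockwise.
Window cleaner weight 83×9.8 = 813.4 N at distance d → arm d·cos66° → τ = 813.4·d·0.4067 clockwise.
Wall normal N at the top has arm L sinθ = 5.116 m counterclockwise, so Στ = 0 gives N·5.116 = 145.1 + 330.8·d.
ΣFy = 0 ⇒ N_floor = 940.8 N, so the maximum friction is μ_s·N_floor = 0.26×940.8 = 244.6 N. ΣFx = 0 ⇒ N_wall = f, so at the slipping point N = 244.6 N.
Substituting: 244.6×5.116 = 145.1 + 330.8·d ⇒ d = (1251 − 145.1) / 330.8 = 3.34 m.

d ≈ 3.34 m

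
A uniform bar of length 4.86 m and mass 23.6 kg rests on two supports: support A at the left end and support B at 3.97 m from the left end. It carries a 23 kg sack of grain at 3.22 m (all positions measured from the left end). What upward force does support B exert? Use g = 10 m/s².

R_B ≈ 331 N

Taking torques about support A:
Beam weight: 23.6 × 10 = 236 N down at 2.43 m → arm 2.43 m, τ = 236 × 2.43 = 573.5 N·m clockwise.
Sack of grain: 23 × 10 = 230 N down at 3.22 m → arm 3.22 m, τ = 230 × 3.22 = 740.6 N·m clockwise.
Net load moment about support A = 1314 N·m clockwise.
Reaction R at support B is upward at 3.97 m, arm 3.97 m → moment R × 3.97 counterclockwise.
Setting net torque to zero: R × 3.97 = 1314 → R = 331 N.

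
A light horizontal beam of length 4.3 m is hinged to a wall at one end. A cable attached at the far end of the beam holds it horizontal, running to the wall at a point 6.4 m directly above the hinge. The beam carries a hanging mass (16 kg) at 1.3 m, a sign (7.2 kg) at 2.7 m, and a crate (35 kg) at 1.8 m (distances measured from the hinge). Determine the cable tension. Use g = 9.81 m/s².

Take moments about the hinge.
Hanging mass: 16 × 9.81 = 157 N down at 1.3 m → arm 1.3 m, τ = 157 × 1.3 = 204.1 N·m clockwise.
Sign: 7.2 × 9.81 = 70.63 N down at 2.7 m → arm 2.7 m, τ = 70.63 × 2.7 = 190.7 N·m clockwise.
Crate: 35 × 9.81 = 343.4 N down at 1.8 m → arm 1.8 m, τ = 343.4 × 1.8 = 618.1 N·m clockwise.
Total clockwise load moment = 1013 N·m.
The cable tension T acts at 4.3 m; only its component perpendicular to the beam, T sinθ, produces torque. sinθ = h/√(h²+d²) = 6.4/√(6.4²+4.3²) = 0.83.
Balancing moments: T × 4.3 × 0.83 = 1013, giving T = 1013 / 3.569 = 284 N.

T ≈ 284 N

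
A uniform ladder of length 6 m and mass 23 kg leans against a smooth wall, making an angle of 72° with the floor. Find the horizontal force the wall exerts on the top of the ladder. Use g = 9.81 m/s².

N_wall ≈ 36.7 N

Taking torques about the foot of the ladder:
Ladder weight 23×9.81 = 225.6 N acts at 3 m along the ladder; its horizontal arm is 3·cos72° = 0.9271 m → τ = 209.2 N·m clockwise.
Wall normal N acts horizontally at the top; its moment arm is the height L sinθ = 6·sin72° = 5.706 m, counterclockwise.
For rotational equilibrium, N × 5.706 = 209.2, so N = 36.7 N.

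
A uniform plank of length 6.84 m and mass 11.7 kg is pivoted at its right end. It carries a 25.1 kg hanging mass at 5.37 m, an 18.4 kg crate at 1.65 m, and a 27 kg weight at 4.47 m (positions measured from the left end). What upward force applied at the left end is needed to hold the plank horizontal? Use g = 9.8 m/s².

F ≈ 339 N

Taking torques about the right end:
Beam weight: 11.7 × 9.8 = 114.7 N down at 3.42 m → arm 3.42 m, τ = 114.7 × 3.42 = 392.3 N·m counterclockwise.
Hanging mass: 25.1 × 9.8 = 246 N down at 5.37 m → arm 1.47 m, τ = 246 × 1.47 = 361.6 N·m counterclockwise.
Crate: 18.4 × 9.8 = 180.3 N down at 1.65 m → arm 5.19 m, τ = 180.3 × 5.19 = 935.8 N·m counterclockwise.
Weight: 27 × 9.8 = 264.6 N down at 4.47 m → arm 2.37 m, τ = 264.6 × 2.37 = 627.1 N·m counterclockwise.
Net moment of the loads = 2317 N·m counterclockwise.
The upward force F acts at the left end, arm 6.84 m, giving F × 6.84 clockwise.
Setting net torque to zero: F × 6.84 = 2317 → F = 2317 / 6.84 = 339 N.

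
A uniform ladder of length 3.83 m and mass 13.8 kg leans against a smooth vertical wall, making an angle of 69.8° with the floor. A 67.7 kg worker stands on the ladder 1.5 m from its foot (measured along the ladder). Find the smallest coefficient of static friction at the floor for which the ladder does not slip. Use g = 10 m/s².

Take moments about the foot of the ladder.
Ladder weight 13.8×10 = 138 N acts at 1.915 m along the ladder; its horizontal arm is 1.915·cos69.8° = 0.6612 m → τ = 91.25 N·m clockwise.
Worker: 67.7×10 = 677 N at 1.5 m → arm 0.5179 m → τ = 350.6 N·m clockwise.
Wall normal N acts horizontally at the top; its moment arm is the height L sinθ = 3.83·sin69.8° = 3.594 m, counterclockwise.
Balancing moments: N × 3.594 = 441.9, giving N = 123 N.
ΣFx = 0 ⇒ f = N_wall = 123 N. ΣFy = 0 ⇒ N_floor = 815 N.
μ_min = f / N_floor = 123 / 815 = 0.151.

μ_min ≈ 0.151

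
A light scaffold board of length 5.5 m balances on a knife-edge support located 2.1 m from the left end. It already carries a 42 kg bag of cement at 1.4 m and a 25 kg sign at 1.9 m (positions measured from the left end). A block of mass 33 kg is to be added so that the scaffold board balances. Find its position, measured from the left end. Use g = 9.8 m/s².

Choose the knife-edge support (at 2.1 m from the left end) as the axis so the support reaction has zero arm there.
Bag of cement: 42 × 9.8 = 411.6 N down at 1.4 m → arm 0.7 m, τ = 411.6 × 0.7 = 288.1 N·m counterclockwise.
Sign: 25 × 9.8 = 245 N down at 1.9 m → arm 0.2 m, τ = 245 × 0.2 = 49 N·m counterclockwise.
Net moment of existing loads = 337.1 N·m counterclockwise.
The block weighs 33 × 9.8 = 323.4 N and must supply an equal clockwise moment, so its lever arm about the knife-edge support is 337.1 / 323.4 = 1.04 m.
That puts it at 2.1 + 1.04 = 3.14 m from the left end.

x ≈ 3.14 m from the left end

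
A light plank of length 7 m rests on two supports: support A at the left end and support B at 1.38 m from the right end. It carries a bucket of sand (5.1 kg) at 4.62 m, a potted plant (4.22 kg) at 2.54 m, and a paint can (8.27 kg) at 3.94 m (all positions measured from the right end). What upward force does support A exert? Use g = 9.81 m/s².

Taking torques about support B:
Bucket of sand: 5.1 × 9.81 = 50.03 N down at 4.62 m → arm 3.24 m, τ = 50.03 × 3.24 = 162.1 N·m counterclockwise.
Potted plant: 4.22 × 9.81 = 41.4 N down at 2.54 m → arm 1.16 m, τ = 41.4 × 1.16 = 48.02 N·m counterclockwise.
Paint can: 8.27 × 9.81 = 81.13 N down at 3.94 m → arm 2.56 m, τ = 81.13 × 2.56 = 207.7 N·m counterclockwise.
Net load moment about support B = 417.8 N·m counterclockwise.
Reaction R at support A is upward at 7 m, arm 5.62 m → moment R × 5.62 clockwise.
For rotational equilibrium, R × 5.62 = 417.8, so R = 74.3 N.

R_A ≈ 74.3 N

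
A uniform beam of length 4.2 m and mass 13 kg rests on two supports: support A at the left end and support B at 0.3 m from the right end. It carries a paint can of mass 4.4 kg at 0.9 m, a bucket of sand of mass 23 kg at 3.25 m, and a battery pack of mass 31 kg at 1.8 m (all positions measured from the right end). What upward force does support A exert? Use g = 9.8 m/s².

Taking torques about support B:
Beam weight: 13 × 9.8 = 127.4 N down at 2.1 m → arm 1.8 m, τ = 127.4 × 1.8 = 229.3 N·m counterclockwise.
Paint can: 4.4 × 9.8 = 43.12 N down at 0.9 m → arm 0.6 m, τ = 43.12 × 0.6 = 25.87 N·m counterclockwise.
Bucket of sand: 23 × 9.8 = 225.4 N down at 3.25 m → arm 2.95 m, τ = 225.4 × 2.95 = 664.9 N·m counterclockwise.
Battery pack: 31 × 9.8 = 303.8 N down at 1.8 m → arm 1.5 m, τ = 303.8 × 1.5 = 455.7 N·m counterclockwise.
Net load moment about support B = 1376 N·m counterclockwise.
Reaction R at support A is upward at 4.2 m, arm 3.9 m → moment R × 3.9 clockwise.
Balancing moments: R × 3.9 = 1376, giving R = 353 N.

R_A ≈ 353 N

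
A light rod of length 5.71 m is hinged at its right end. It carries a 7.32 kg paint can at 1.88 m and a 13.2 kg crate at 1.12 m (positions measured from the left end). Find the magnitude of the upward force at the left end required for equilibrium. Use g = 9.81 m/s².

F ≈ 152 N

Take moments about the right end.
Paint can: 7.32 × 9.81 = 71.81 N down at 1.88 m → arm 3.83 m, τ = 71.81 × 3.83 = 275 N·m counterclockwise.
Crate: 13.2 × 9.81 = 129.5 N down at 1.12 m → arm 4.59 m, τ = 129.5 × 4.59 = 594.4 N·m counterclockwise.
Net moment of the loads = 869.4 N·m counterclockwise.
The upward force F acts at the left end, arm 5.71 m, giving F × 5.71 clockwise.
For rotational equilibrium, F × 5.71 = 869.4, so F = 869.4 / 5.71 = 152 N.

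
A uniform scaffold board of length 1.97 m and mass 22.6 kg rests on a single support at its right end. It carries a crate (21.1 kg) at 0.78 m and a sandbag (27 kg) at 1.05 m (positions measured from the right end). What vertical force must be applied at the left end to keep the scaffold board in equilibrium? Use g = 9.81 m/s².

Choose the right end as the axis so the unknown pivot reaction has zero arm there.
Beam weight: 22.6 × 9.81 = 221.7 N down at 0.985 m → arm 0.985 m, τ = 221.7 × 0.985 = 218.4 N·m counterclockwise.
Crate: 21.1 × 9.81 = 207 N down at 0.78 m → arm 0.78 m, τ = 207 × 0.78 = 161.5 N·m counterclockwise.
Sandbag: 27 × 9.81 = 264.9 N down at 1.05 m → arm 1.05 m, τ = 264.9 × 1.05 = 278.1 N·m counterclockwise.
Net moment of the loads = 658 N·m counterclockwise.
The upward force F acts at the left end, arm 1.97 m, giving F × 1.97 clockwise.
Balancing moments: F × 1.97 = 658, giving F = 658 / 1.97 = 334 N.

F ≈ 334 N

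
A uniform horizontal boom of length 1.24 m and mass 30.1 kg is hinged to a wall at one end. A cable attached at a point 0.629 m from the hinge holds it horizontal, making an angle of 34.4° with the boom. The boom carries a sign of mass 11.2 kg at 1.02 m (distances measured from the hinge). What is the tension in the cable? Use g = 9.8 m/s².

Taking torques about the hinge:
Beam weight: 30.1 × 9.8 = 295 N down at 0.62 m → arm 0.62 m, τ = 295 × 0.62 = 182.9 N·m clockwise.
Sign: 11.2 × 9.8 = 109.8 N down at 1.02 m → arm 1.02 m, τ = 109.8 × 1.02 = 112 N·m clockwise.
Total clockwise load moment = 294.9 N·m.
The cable tension T acts at 0.629 m; only its component perpendicular to the boom, T sinθ, produces torque. sin 34.4° = 0.565.
Στ = 0 ⇒ T × 0.629 × 0.565 = 294.9 ⇒ T = 294.9 / 0.3554 = 830 N.

T ≈ 830 N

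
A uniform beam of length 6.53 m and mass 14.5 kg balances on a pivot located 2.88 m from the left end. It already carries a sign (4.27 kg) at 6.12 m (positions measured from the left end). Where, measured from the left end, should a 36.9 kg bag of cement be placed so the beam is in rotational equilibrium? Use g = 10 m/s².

Taking torques about the pivot (at 2.88 m from the left end):
Beam weight: 14.5 × 10 = 145 N down at 3.265 m → arm 0.385 m, τ = 145 × 0.385 = 55.83 N·m clockwise.
Sign: 4.27 × 10 = 42.7 N down at 6.12 m → arm 3.24 m, τ = 42.7 × 3.24 = 138.3 N·m clockwise.
Net moment of existing loads = 194.1 N·m clockwise.
The bag of cement weighs 36.9 × 10 = 369 N and must supply an equal counterclockwise moment, so its lever arm about the pivot is 194.1 / 369 = 0.526 m.
That puts it at 2.88 − 0.526 = 2.35 m from the left end.

x ≈ 2.35 m from the left end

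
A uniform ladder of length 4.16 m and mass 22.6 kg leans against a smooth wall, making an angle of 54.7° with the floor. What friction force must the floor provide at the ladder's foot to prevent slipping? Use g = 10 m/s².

Taking torques about the foot of the ladder:
Ladder weight 22.6×10 = 226 N acts at 2.08 m along the ladder; its horizontal arm is 2.08·cos54.7° = 1.202 m → τ = 271.7 N·m clockwise.
Wall normal N acts horizontally at the top; its moment arm is the height L sinθ = 4.16·sin54.7° = 3.395 m, counterclockwise.
Balancing moments: N × 3.395 = 271.7, giving N = 80 N.
ΣFx = 0: friction at the foot balances the wall's push, so f = N_wall = 80 N.

f ≈ 80 N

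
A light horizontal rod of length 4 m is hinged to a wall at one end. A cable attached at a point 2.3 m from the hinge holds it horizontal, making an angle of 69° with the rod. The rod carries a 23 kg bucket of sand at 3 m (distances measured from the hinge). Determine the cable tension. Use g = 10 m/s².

T ≈ 321 N

Choose the hinge as the axis so the unknown hinge reaction has zero arm there.
Bucket of sand: 23 × 10 = 230 N down at 3 m → arm 3 m, τ = 230 × 3 = 690 N·m clockwise.
Total clockwise load moment = 690 N·m.
The cable tension T acts at 2.3 m; only its component perpendicular to the rod, T sinθ, produces torque. sin 69° = 0.9336.
Στ = 0 ⇒ T × 2.3 × 0.9336 = 690 ⇒ T = 690 / 2.147 = 321 N.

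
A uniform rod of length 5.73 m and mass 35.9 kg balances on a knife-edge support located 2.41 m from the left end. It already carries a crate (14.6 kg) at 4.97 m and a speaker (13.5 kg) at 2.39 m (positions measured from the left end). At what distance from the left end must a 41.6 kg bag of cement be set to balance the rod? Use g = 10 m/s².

Choose the knife-edge support (at 2.41 m from the left end) as the axis so the support reaction has zero arm there.
Beam weight: 35.9 × 10 = 359 N down at 2.865 m → arm 0.455 m, τ = 359 × 0.455 = 163.3 N·m clockwise.
Crate: 14.6 × 10 = 146 N down at 4.97 m → arm 2.56 m, τ = 146 × 2.56 = 373.8 N·m clockwise.
Speaker: 13.5 × 10 = 135 N down at 2.39 m → arm 0.02 m, τ = 135 × 0.02 = 2.7 N·m counterclockwise.
Net moment of existing loads = 534.4 N·m clockwise.
The bag of cement weighs 41.6 × 10 = 416 N and must supply an equal counterclockwise moment, so its lever arm about the knife-edge support is 534.4 / 416 = 1.28 m.
That puts it at 2.41 − 1.28 = 1.13 m from the left end.

x ≈ 1.13 m from the left end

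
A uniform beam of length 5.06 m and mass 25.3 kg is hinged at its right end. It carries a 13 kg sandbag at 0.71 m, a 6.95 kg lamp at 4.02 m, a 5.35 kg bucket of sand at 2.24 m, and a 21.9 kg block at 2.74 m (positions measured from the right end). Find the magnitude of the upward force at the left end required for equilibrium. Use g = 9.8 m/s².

F ≈ 335 N

Take moments about the right end.
Beam weight: 25.3 × 9.8 = 247.9 N down at 2.53 m → arm 2.53 m, τ = 247.9 × 2.53 = 627.2 N·m counterclockwise.
Sandbag: 13 × 9.8 = 127.4 N down at 0.71 m → arm 0.71 m, τ = 127.4 × 0.71 = 90.45 N·m counterclockwise.
Lamp: 6.95 × 9.8 = 68.11 N down at 4.02 m → arm 4.02 m, τ = 68.11 × 4.02 = 273.8 N·m counterclockwise.
Bucket of sand: 5.35 × 9.8 = 52.43 N down at 2.24 m → arm 2.24 m, τ = 52.43 × 2.24 = 117.4 N·m counterclockwise.
Block: 21.9 × 9.8 = 214.6 N down at 2.74 m → arm 2.74 m, τ = 214.6 × 2.74 = 588 N·m counterclockwise.
Net moment of the loads = 1697 N·m counterclockwise.
The upward force F acts at the left end, arm 5.06 m, giving F × 5.06 clockwise.
Στ = 0 ⇒ F × 5.06 = 1697 ⇒ F = 1697 / 5.06 = 335 N.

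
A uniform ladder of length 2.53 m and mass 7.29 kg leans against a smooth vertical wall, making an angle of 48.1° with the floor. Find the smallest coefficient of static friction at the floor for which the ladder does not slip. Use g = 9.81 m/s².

Sum moments about the foot of the ladder (the floor normal and friction both act there and drop out).
Ladder weight 7.29×9.81 = 71.51 N acts at 1.265 m along the ladder; its horizontal arm is 1.265·cos48.1° = 0.8448 m → τ = 60.41 N·m clockwise.
Wall normal N acts horizontally at the top; its moment arm is the height L sinθ = 2.53·sin48.1° = 1.883 m, counterclockwise.
Στ = 0 ⇒ N × 1.883 = 60.41 ⇒ N = 32.08 N.
ΣFx = 0 ⇒ f = N_wall = 32.08 N. ΣFy = 0 ⇒ N_floor = 71.51 N.
μ_min = f / N_floor = 32.08 / 71.51 = 0.449.

μ_min ≈ 0.449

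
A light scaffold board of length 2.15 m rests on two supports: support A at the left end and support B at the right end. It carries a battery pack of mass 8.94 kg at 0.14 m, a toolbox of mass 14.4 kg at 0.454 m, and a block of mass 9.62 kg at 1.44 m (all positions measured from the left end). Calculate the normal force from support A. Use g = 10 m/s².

Take moments about support B.
Battery pack: 8.94 × 10 = 89.4 N down at 0.14 m → arm 2.01 m, τ = 89.4 × 2.01 = 179.7 N·m counterclockwise.
Toolbox: 14.4 × 10 = 144 N down at 0.454 m → arm 1.696 m, τ = 144 × 1.696 = 244.2 N·m counterclockwise.
Block: 9.62 × 10 = 96.2 N down at 1.44 m → arm 0.71 m, τ = 96.2 × 0.71 = 68.3 N·m counterclockwise.
Net load moment about support B = 492.2 N·m counterclockwise.
Reaction R at support A is upward at 0 m, arm 2.15 m → moment R × 2.15 clockwise.
For rotational equilibrium, R × 2.15 = 492.2, so R = 229 N.

R_A ≈ 229 N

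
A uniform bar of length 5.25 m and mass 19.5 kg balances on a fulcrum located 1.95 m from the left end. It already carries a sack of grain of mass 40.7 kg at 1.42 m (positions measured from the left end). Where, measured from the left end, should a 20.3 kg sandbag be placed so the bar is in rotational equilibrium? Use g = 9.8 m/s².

x ≈ 2.36 m from the left end

Sum moments about the fulcrum (at 1.95 m from the left end) (the support reaction has zero arm there).
Beam weight: 19.5 × 9.8 = 191.1 N down at 2.625 m → arm 0.675 m, τ = 191.1 × 0.675 = 129 N·m clockwise.
Sack of grain: 40.7 × 9.8 = 398.9 N down at 1.42 m → arm 0.53 m, τ = 398.9 × 0.53 = 211.4 N·m counterclockwise.
Net moment of existing loads = 82.4 N·m counterclockwise.
The sandbag weighs 20.3 × 9.8 = 198.9 N and must supply an equal clockwise moment, so its lever arm about the fulcrum is 82.4 / 198.9 = 0.414 m.
That puts it at 1.95 + 0.414 = 2.36 m from the left end.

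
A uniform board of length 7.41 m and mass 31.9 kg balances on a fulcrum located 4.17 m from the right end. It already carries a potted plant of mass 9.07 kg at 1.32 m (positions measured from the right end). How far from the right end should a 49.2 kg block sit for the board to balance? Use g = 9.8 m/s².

x ≈ 5 m from the right end

About the fulcrum (at 4.17 m from the right end):
Beam weight: 31.9 × 9.8 = 312.6 N down at 3.705 m → arm 0.465 m, τ = 312.6 × 0.465 = 145.4 N·m clockwise.
Potted plant: 9.07 × 9.8 = 88.89 N down at 1.32 m → arm 2.85 m, τ = 88.89 × 2.85 = 253.3 N·m clockwise.
Net moment of existing loads = 398.7 N·m clockwise.
The block weighs 49.2 × 9.8 = 482.2 N and must supply an equal counterclockwise moment, so its lever arm about the fulcrum is 398.7 / 482.2 = 0.827 m.
That puts it at 4.17 + 0.827 = 5 m from the right end.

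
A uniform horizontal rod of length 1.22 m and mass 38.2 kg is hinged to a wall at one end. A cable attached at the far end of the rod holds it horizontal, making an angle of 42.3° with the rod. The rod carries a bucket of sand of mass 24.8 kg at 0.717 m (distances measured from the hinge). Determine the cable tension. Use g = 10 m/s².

Take moments about the hinge.
Beam weight: 38.2 × 10 = 382 N down at 0.61 m → arm 0.61 m, τ = 382 × 0.61 = 233 N·m clockwise.
Bucket of sand: 24.8 × 10 = 248 N down at 0.717 m → arm 0.717 m, τ = 248 × 0.717 = 177.8 N·m clockwise.
Total clockwise load moment = 410.8 N·m.
The cable tension T acts at 1.22 m; only its component perpendicular to the rod, T sinθ, produces torque. sin 42.3° = 0.673.
Στ = 0 ⇒ T × 1.22 × 0.673 = 410.8 ⇒ T = 410.8 / 0.8211 = 500 N.

T ≈ 500 N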